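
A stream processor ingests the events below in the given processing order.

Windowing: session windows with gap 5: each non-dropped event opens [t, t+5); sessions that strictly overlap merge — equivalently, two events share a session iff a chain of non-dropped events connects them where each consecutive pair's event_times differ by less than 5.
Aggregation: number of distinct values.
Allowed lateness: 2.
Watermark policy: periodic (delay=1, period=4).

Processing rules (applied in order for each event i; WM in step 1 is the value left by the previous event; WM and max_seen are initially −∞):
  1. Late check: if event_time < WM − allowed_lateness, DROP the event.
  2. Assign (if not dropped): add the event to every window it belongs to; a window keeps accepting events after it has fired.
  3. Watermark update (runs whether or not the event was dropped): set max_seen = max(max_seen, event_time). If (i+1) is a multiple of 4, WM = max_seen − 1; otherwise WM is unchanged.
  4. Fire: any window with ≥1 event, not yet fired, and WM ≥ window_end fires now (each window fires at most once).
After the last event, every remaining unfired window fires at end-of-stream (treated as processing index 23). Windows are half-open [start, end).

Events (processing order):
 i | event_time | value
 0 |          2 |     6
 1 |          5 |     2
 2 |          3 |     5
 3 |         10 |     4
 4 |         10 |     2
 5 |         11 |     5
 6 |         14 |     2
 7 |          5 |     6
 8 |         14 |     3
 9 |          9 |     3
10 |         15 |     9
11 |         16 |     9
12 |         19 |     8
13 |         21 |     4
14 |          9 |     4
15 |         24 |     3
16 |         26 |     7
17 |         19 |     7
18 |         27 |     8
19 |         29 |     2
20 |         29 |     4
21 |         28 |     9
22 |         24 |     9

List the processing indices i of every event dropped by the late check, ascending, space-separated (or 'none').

7 9 14 17 22

i=0 t=2 v=6: → [2,7); WM=−∞
i=1 t=5 v=2: → [2,10); WM=−∞
i=2 t=3 v=5: → [2,10); WM=−∞
i=3 t=10 v=4: → [10,15); WM=9
i=4 t=10 v=2: → [10,15); WM=9
i=5 t=11 v=5: → [10,16); WM=9
i=6 t=14 v=2: → [10,19); WM=9
i=7 t=5 v=6: DROP (t<9-2); WM=13
i=8 t=14 v=3: → [10,19); WM=13
i=9 t=9 v=3: DROP (t<13-2); WM=13
i=10 t=15 v=9: → [10,20); WM=13
i=11 t=16 v=9: → [10,21); WM=15
i=12 t=19 v=8: → [10,24); WM=15
i=13 t=21 v=4: → [10,26); WM=15
i=14 t=9 v=4: DROP (t<15-2); WM=15
i=15 t=24 v=3: → [10,29); WM=23
i=16 t=26 v=7: → [10,31); WM=23
i=17 t=19 v=7: DROP (t<23-2); WM=23
i=18 t=27 v=8: → [10,32); WM=23
i=19 t=29 v=2: → [10,34); WM=28
i=20 t=29 v=4: → [10,34); WM=28
i=21 t=28 v=9: → [10,34); WM=28
i=22 t=24 v=9: DROP (t<28-2); WM=28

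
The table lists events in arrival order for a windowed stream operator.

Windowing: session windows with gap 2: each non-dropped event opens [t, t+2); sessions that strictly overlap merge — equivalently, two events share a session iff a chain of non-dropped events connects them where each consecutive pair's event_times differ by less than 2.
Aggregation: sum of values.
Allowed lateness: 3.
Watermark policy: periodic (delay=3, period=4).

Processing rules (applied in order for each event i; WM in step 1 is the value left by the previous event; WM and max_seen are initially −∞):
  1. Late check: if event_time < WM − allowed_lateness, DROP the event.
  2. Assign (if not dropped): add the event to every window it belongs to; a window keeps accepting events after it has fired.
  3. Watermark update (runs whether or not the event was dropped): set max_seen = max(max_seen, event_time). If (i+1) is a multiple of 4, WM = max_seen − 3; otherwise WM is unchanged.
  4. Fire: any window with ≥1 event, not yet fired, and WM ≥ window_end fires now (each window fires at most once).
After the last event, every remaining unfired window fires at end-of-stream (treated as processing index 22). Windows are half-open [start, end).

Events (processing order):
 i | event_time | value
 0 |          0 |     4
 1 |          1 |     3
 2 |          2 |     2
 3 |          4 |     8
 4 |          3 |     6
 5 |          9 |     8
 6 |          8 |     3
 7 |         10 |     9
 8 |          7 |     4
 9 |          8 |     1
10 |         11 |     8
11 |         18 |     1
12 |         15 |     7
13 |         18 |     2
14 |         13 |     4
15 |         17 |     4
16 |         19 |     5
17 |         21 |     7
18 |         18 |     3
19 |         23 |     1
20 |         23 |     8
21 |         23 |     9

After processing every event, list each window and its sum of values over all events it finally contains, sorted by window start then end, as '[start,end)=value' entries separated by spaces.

i=0 t=0 v=4: → [0,2); WM=−∞
i=1 t=1 v=3: → [0,3); WM=−∞
i=2 t=2 v=2: → [0,4); WM=−∞
i=3 t=4 v=8: → [4,6); WM=1
i=4 t=3 v=6: → [0,6); WM=1
i=5 t=9 v=8: → [9,11); WM=1
i=6 t=8 v=3: → [8,11); WM=1
i=7 t=10 v=9: → [8,12); WM=7
i=8 t=7 v=4: → [7,12); WM=7
i=9 t=8 v=1: → [7,12); WM=7
i=10 t=11 v=8: → [7,13); WM=7
i=11 t=18 v=1: → [18,20); WM=15
i=12 t=15 v=7: → [15,17); WM=15
i=13 t=18 v=2: → [18,20); WM=15
i=14 t=13 v=4: → [13,15); WM=15
i=15 t=17 v=4: → [17,20); WM=15
i=16 t=19 v=5: → [17,21); WM=15
i=17 t=21 v=7: → [21,23); WM=15
i=18 t=18 v=3: → [17,21); WM=15
i=19 t=23 v=1: → [23,25); WM=20
i=20 t=23 v=8: → [23,25); WM=20
i=21 t=23 v=9: → [23,25); WM=20

[0,6)=23 [7,13)=33 [13,15)=4 [15,17)=7 [17,21)=15 [21,23)=7 [23,25)=18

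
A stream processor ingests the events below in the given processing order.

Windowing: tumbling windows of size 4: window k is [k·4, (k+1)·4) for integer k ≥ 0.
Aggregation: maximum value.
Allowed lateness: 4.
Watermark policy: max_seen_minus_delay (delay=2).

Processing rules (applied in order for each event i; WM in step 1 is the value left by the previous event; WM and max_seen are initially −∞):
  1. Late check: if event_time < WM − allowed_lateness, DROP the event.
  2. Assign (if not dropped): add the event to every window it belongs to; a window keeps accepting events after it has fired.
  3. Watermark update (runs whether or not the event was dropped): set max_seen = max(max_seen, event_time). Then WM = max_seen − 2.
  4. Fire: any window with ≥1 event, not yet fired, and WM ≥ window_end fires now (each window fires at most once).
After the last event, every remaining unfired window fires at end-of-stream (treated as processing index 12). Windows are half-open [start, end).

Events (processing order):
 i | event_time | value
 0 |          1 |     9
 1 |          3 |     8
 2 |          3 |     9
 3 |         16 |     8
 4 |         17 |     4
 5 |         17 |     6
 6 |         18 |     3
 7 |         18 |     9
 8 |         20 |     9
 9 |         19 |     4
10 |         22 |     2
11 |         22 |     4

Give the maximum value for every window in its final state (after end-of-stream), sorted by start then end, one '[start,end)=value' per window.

i=0 t=1 v=9: → [0,4); WM=-1
i=1 t=3 v=8: → [0,4); WM=1
i=2 t=3 v=9: → [0,4); WM=1
i=3 t=16 v=8: → [16,20); WM=14; [0,4) fires=9
i=4 t=17 v=4: → [16,20); WM=15
i=5 t=17 v=6: → [16,20); WM=15
i=6 t=18 v=3: → [16,20); WM=16
i=7 t=18 v=9: → [16,20); WM=16
i=8 t=20 v=9: → [20,24); WM=18
i=9 t=19 v=4: → [16,20); WM=18
i=10 t=22 v=2: → [20,24); WM=20; [16,20) fires=9
i=11 t=22 v=4: → [20,24); WM=20

[0,4)=9 [16,20)=9 [20,24)=9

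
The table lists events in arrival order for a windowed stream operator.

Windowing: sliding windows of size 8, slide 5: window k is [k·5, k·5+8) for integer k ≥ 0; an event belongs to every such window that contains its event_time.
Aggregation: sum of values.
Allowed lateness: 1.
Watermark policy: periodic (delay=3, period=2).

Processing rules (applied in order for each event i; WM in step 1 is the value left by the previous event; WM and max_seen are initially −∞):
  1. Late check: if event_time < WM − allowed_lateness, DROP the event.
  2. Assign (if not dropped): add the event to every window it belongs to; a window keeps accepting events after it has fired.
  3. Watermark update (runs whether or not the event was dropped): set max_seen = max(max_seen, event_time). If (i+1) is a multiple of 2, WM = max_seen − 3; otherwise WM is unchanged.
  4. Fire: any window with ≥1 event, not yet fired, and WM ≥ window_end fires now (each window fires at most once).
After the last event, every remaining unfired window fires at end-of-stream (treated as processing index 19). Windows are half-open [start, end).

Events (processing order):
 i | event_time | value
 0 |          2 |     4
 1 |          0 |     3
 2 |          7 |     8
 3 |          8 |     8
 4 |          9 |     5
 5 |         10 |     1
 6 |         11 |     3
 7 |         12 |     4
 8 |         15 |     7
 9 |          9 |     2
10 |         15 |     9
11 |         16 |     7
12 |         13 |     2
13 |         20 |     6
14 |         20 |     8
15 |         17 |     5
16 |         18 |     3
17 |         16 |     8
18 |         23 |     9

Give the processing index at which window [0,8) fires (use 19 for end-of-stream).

7

i=0 t=2 v=4: → [0,8); WM=−∞
i=1 t=0 v=3: → [0,8); WM=-1
i=2 t=7 v=8: → [5,13),[0,8); WM=-1
i=3 t=8 v=8: → [5,13); WM=5
i=4 t=9 v=5: → [5,13); WM=5
i=5 t=10 v=1: → [10,18),[5,13); WM=7
i=6 t=11 v=3: → [10,18),[5,13); WM=7
i=7 t=12 v=4: → [10,18),[5,13); WM=9; [0,8) fires=15
i=8 t=15 v=7: → [15,23),[10,18); WM=9
i=9 t=9 v=2: → [5,13); WM=12
i=10 t=15 v=9: → [15,23),[10,18); WM=12
i=11 t=16 v=7: → [15,23),[10,18); WM=13; [5,13) fires=31
i=12 t=13 v=2: → [10,18); WM=13
i=13 t=20 v=6: → [20,28),[15,23); WM=17
i=14 t=20 v=8: → [20,28),[15,23); WM=17
i=15 t=17 v=5: → [15,23),[10,18); WM=17
i=16 t=18 v=3: → [15,23); WM=17
i=17 t=16 v=8: → [15,23),[10,18); WM=17
i=18 t=23 v=9: → [20,28); WM=17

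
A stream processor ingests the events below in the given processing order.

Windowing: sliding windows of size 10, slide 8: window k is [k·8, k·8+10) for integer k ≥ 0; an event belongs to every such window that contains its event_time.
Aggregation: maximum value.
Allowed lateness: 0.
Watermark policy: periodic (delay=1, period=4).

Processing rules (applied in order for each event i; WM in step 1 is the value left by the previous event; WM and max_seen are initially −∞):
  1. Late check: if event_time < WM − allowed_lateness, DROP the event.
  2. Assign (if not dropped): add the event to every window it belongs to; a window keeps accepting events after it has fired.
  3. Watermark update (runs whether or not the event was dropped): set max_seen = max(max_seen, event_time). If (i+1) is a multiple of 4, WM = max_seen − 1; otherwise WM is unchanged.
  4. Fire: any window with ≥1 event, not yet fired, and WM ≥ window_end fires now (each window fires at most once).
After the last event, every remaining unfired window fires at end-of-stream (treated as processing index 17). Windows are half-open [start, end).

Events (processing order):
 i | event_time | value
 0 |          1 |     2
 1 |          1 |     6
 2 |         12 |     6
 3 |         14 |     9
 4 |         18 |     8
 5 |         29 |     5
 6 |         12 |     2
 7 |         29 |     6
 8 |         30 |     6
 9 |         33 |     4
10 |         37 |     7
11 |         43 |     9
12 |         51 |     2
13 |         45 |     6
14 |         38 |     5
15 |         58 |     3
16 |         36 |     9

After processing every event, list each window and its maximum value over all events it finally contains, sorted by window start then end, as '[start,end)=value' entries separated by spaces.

[0,10)=6 [8,18)=9 [16,26)=8 [24,34)=6 [32,42)=7 [40,50)=9 [48,58)=2 [56,66)=3

i=0 t=1 v=2: → [0,10); WM=−∞
i=1 t=1 v=6: → [0,10); WM=−∞
i=2 t=12 v=6: → [8,18); WM=−∞
i=3 t=14 v=9: → [8,18); WM=13; [0,10) fires=6
i=4 t=18 v=8: → [16,26); WM=13
i=5 t=29 v=5: → [24,34); WM=13
i=6 t=12 v=2: DROP (t<13-0); WM=13
i=7 t=29 v=6: → [24,34); WM=28; [8,18) fires=9 [16,26) fires=8
i=8 t=30 v=6: → [24,34); WM=28
i=9 t=33 v=4: → [32,42),[24,34); WM=28
i=10 t=37 v=7: → [32,42); WM=28
i=11 t=43 v=9: → [40,50); WM=42; [24,34) fires=6 [32,42) fires=7
i=12 t=51 v=2: → [48,58); WM=42
i=13 t=45 v=6: → [40,50); WM=42
i=14 t=38 v=5: DROP (t<42-0); WM=42
i=15 t=58 v=3: → [56,66); WM=57; [40,50) fires=9
i=16 t=36 v=9: DROP (t<57-0); WM=57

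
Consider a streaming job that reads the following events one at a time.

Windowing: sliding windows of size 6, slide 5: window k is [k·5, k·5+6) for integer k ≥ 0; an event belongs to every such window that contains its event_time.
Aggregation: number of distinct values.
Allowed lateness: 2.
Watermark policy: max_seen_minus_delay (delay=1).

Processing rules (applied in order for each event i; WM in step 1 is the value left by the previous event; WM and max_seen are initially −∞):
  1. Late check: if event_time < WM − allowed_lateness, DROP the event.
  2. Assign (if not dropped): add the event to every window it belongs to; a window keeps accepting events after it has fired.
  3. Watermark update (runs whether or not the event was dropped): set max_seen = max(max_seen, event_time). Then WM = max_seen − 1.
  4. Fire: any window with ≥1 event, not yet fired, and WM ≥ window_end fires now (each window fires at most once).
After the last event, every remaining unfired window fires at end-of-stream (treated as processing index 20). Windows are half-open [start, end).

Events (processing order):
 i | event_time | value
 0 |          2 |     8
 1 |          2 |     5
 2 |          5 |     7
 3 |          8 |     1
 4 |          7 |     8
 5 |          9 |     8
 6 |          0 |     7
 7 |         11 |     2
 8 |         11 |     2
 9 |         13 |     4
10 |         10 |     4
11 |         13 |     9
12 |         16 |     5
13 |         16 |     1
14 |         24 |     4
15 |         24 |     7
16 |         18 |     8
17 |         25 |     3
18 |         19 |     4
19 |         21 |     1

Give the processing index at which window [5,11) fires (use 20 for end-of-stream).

i=0 t=2 v=8: → [0,6); WM=1
i=1 t=2 v=5: → [0,6); WM=1
i=2 t=5 v=7: → [5,11),[0,6); WM=4
i=3 t=8 v=1: → [5,11); WM=7; [0,6) fires=3
i=4 t=7 v=8: → [5,11); WM=7
i=5 t=9 v=8: → [5,11); WM=8
i=6 t=0 v=7: DROP (t<8-2); WM=8
i=7 t=11 v=2: → [10,16); WM=10
i=8 t=11 v=2: → [10,16); WM=10
i=9 t=13 v=4: → [10,16); WM=12; [5,11) fires=3
i=10 t=10 v=4: → [10,16),[5,11); WM=12
i=11 t=13 v=9: → [10,16); WM=12
i=12 t=16 v=5: → [15,21); WM=15
i=13 t=16 v=1: → [15,21); WM=15
i=14 t=24 v=4: → [20,26); WM=23; [10,16) fires=3 [15,21) fires=2
i=15 t=24 v=7: → [20,26); WM=23
i=16 t=18 v=8: DROP (t<23-2); WM=23
i=17 t=25 v=3: → [25,31),[20,26); WM=24
i=18 t=19 v=4: DROP (t<24-2); WM=24
i=19 t=21 v=1: DROP (t<24-2); WM=24

9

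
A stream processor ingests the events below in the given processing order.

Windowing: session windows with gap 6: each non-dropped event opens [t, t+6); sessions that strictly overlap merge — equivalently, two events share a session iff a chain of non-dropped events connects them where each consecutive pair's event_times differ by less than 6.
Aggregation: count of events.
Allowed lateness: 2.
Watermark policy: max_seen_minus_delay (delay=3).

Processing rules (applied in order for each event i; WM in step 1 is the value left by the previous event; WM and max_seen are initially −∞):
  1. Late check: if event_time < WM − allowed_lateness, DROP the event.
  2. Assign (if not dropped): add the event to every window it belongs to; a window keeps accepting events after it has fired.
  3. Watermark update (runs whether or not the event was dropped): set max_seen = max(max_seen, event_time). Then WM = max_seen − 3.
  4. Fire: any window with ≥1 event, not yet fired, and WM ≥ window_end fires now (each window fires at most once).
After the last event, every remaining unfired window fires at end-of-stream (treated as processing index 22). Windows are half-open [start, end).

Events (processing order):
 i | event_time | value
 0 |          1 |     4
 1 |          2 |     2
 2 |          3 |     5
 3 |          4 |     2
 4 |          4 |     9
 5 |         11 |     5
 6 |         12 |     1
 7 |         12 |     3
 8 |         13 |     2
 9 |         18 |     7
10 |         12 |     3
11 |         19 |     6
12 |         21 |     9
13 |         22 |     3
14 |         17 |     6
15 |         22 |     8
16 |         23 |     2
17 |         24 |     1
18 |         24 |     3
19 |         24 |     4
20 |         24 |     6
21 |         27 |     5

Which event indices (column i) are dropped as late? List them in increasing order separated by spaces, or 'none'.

10

i=0 t=1 v=4: → [1,7); WM=-2
i=1 t=2 v=2: → [1,8); WM=-1
i=2 t=3 v=5: → [1,9); WM=0
i=3 t=4 v=2: → [1,10); WM=1
i=4 t=4 v=9: → [1,10); WM=1
i=5 t=11 v=5: → [11,17); WM=8
i=6 t=12 v=1: → [11,18); WM=9
i=7 t=12 v=3: → [11,18); WM=9
i=8 t=13 v=2: → [11,19); WM=10
i=9 t=18 v=7: → [11,24); WM=15
i=10 t=12 v=3: DROP (t<15-2); WM=15
i=11 t=19 v=6: → [11,25); WM=16
i=12 t=21 v=9: → [11,27); WM=18
i=13 t=22 v=3: → [11,28); WM=19
i=14 t=17 v=6: → [11,28); WM=19
i=15 t=22 v=8: → [11,28); WM=19
i=16 t=23 v=2: → [11,29); WM=20
i=17 t=24 v=1: → [11,30); WM=21
i=18 t=24 v=3: → [11,30); WM=21
i=19 t=24 v=4: → [11,30); WM=21
i=20 t=24 v=6: → [11,30); WM=21
i=21 t=27 v=5: → [11,33); WM=24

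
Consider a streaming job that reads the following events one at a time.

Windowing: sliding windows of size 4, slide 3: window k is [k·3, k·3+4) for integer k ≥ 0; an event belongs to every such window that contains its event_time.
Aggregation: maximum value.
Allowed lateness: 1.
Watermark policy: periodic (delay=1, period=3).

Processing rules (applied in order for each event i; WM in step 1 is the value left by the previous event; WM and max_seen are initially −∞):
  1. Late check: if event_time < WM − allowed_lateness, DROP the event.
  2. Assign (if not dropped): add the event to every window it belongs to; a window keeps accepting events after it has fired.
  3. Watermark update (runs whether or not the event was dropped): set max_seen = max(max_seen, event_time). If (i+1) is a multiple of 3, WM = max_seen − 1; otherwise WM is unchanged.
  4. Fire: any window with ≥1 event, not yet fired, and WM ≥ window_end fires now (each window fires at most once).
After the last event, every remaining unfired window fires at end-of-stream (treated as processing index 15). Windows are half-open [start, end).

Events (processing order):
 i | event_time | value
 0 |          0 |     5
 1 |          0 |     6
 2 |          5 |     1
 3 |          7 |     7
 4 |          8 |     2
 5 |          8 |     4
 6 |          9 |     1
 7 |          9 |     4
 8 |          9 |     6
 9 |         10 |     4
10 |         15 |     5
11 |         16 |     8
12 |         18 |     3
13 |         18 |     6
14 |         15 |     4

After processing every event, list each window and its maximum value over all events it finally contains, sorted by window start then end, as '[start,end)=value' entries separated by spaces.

[0,4)=6 [3,7)=1 [6,10)=7 [9,13)=6 [12,16)=5 [15,19)=8 [18,22)=6

i=0 t=0 v=5: → [0,4); WM=−∞
i=1 t=0 v=6: → [0,4); WM=−∞
i=2 t=5 v=1: → [3,7); WM=4; [0,4) fires=6
i=3 t=7 v=7: → [6,10); WM=4
i=4 t=8 v=2: → [6,10); WM=4
i=5 t=8 v=4: → [6,10); WM=7; [3,7) fires=1
i=6 t=9 v=1: → [9,13),[6,10); WM=7
i=7 t=9 v=4: → [9,13),[6,10); WM=7
i=8 t=9 v=6: → [9,13),[6,10); WM=8
i=9 t=10 v=4: → [9,13); WM=8
i=10 t=15 v=5: → [15,19),[12,16); WM=8
i=11 t=16 v=8: → [15,19); WM=15; [6,10) fires=7 [9,13) fires=6
i=12 t=18 v=3: → [18,22),[15,19); WM=15
i=13 t=18 v=6: → [18,22),[15,19); WM=15
i=14 t=15 v=4: → [15,19),[12,16); WM=17; [12,16) fires=5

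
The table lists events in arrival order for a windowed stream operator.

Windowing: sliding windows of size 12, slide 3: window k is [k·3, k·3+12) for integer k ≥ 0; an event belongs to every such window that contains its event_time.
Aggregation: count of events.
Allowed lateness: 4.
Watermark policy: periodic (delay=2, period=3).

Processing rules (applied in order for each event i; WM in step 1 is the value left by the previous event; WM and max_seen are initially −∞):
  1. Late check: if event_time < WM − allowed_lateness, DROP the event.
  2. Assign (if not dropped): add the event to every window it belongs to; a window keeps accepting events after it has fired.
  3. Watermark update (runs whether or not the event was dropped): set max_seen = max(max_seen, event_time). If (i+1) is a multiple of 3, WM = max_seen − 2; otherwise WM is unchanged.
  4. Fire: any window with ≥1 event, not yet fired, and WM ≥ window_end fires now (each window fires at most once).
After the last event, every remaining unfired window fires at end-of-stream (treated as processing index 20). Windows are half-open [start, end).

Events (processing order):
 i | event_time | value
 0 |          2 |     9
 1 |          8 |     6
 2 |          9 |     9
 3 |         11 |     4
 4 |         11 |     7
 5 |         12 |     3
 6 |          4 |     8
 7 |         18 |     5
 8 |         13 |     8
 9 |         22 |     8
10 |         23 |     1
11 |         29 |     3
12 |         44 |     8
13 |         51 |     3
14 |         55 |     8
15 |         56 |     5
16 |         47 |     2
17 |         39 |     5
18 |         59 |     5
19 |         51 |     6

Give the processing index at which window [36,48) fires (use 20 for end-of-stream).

14

i=0 t=2 v=9: → [0,12); WM=−∞
i=1 t=8 v=6: → [6,18),[3,15),[0,12); WM=−∞
i=2 t=9 v=9: → [9,21),[6,18),[3,15),[0,12); WM=7
i=3 t=11 v=4: → [9,21),[6,18),[3,15),[0,12); WM=7
i=4 t=11 v=7: → [9,21),[6,18),[3,15),[0,12); WM=7
i=5 t=12 v=3: → [12,24),[9,21),[6,18),[3,15); WM=10
i=6 t=4 v=8: DROP (t<10-4); WM=10
i=7 t=18 v=5: → [18,30),[15,27),[12,24),[9,21); WM=10
i=8 t=13 v=8: → [12,24),[9,21),[6,18),[3,15); WM=16; [0,12) fires=5 [3,15) fires=6
i=9 t=22 v=8: → [21,33),[18,30),[15,27),[12,24); WM=16
i=10 t=23 v=1: → [21,33),[18,30),[15,27),[12,24); WM=16
i=11 t=29 v=3: → [27,39),[24,36),[21,33),[18,30); WM=27; [6,18) fires=6 [9,21) fires=6 [12,24) fires=5 [15,27) fires=3
i=12 t=44 v=8: → [42,54),[39,51),[36,48),[33,45); WM=27
i=13 t=51 v=3: → [51,63),[48,60),[45,57),[42,54); WM=27
i=14 t=55 v=8: → [54,66),[51,63),[48,60),[45,57); WM=53; [18,30) fires=4 [21,33) fires=3 [24,36) fires=1 [27,39) fires=1 [33,45) fires=1 [36,48) fires=1 [39,51) fires=1
i=15 t=56 v=5: → [54,66),[51,63),[48,60),[45,57); WM=53
i=16 t=47 v=2: DROP (t<53-4); WM=53
i=17 t=39 v=5: DROP (t<53-4); WM=54; [42,54) fires=2
i=18 t=59 v=5: → [57,69),[54,66),[51,63),[48,60); WM=54
i=19 t=51 v=6: → [51,63),[48,60),[45,57),[42,54); WM=54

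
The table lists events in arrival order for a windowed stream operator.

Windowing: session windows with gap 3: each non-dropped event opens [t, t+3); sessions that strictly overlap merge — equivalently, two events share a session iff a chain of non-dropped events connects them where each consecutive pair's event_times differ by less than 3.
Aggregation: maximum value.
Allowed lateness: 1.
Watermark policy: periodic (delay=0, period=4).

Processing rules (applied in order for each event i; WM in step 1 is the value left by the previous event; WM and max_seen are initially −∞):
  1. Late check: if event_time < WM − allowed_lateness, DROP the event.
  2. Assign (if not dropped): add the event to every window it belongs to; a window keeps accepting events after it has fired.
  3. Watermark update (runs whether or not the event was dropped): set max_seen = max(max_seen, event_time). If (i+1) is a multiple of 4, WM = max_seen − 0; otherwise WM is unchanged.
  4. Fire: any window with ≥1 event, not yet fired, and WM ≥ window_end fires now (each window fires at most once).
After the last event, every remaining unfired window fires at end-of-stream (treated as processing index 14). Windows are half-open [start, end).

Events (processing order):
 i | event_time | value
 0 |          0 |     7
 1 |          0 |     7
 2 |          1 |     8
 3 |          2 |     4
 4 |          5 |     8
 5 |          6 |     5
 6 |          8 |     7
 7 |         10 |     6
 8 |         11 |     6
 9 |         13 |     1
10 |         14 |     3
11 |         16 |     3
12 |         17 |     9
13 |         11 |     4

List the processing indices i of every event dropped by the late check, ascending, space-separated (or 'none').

i=0 t=0 v=7: → [0,3); WM=−∞
i=1 t=0 v=7: → [0,3); WM=−∞
i=2 t=1 v=8: → [0,4); WM=−∞
i=3 t=2 v=4: → [0,5); WM=2
i=4 t=5 v=8: → [5,8); WM=2
i=5 t=6 v=5: → [5,9); WM=2
i=6 t=8 v=7: → [5,11); WM=2
i=7 t=10 v=6: → [5,13); WM=10
i=8 t=11 v=6: → [5,14); WM=10
i=9 t=13 v=1: → [5,16); WM=10
i=10 t=14 v=3: → [5,17); WM=10
i=11 t=16 v=3: → [5,19); WM=16
i=12 t=17 v=9: → [5,20); WM=16
i=13 t=11 v=4: DROP (t<16-1); WM=16

13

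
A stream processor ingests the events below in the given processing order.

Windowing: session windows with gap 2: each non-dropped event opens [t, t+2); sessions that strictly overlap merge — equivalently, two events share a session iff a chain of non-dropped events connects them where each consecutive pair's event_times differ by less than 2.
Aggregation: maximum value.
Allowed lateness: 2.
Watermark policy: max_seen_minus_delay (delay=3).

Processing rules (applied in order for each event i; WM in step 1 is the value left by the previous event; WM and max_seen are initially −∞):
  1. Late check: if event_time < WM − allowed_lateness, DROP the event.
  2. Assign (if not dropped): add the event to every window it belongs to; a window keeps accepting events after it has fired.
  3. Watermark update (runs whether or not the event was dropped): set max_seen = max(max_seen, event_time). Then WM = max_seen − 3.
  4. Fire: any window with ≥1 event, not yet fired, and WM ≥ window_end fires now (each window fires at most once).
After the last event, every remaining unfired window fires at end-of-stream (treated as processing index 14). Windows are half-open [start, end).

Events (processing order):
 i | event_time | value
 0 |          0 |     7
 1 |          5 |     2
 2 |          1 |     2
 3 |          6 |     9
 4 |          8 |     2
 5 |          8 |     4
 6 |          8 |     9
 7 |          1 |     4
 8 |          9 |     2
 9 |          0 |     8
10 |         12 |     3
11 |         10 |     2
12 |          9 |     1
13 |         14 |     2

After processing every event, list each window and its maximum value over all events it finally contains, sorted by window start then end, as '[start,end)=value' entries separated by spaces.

i=0 t=0 v=7: → [0,2); WM=-3
i=1 t=5 v=2: → [5,7); WM=2
i=2 t=1 v=2: → [0,3); WM=2
i=3 t=6 v=9: → [5,8); WM=3
i=4 t=8 v=2: → [8,10); WM=5
i=5 t=8 v=4: → [8,10); WM=5
i=6 t=8 v=9: → [8,10); WM=5
i=7 t=1 v=4: DROP (t<5-2); WM=5
i=8 t=9 v=2: → [8,11); WM=6
i=9 t=0 v=8: DROP (t<6-2); WM=6
i=10 t=12 v=3: → [12,14); WM=9
i=11 t=10 v=2: → [8,12); WM=9
i=12 t=9 v=1: → [8,12); WM=9
i=13 t=14 v=2: → [14,16); WM=11

[0,3)=7 [5,8)=9 [8,12)=9 [12,14)=3 [14,16)=2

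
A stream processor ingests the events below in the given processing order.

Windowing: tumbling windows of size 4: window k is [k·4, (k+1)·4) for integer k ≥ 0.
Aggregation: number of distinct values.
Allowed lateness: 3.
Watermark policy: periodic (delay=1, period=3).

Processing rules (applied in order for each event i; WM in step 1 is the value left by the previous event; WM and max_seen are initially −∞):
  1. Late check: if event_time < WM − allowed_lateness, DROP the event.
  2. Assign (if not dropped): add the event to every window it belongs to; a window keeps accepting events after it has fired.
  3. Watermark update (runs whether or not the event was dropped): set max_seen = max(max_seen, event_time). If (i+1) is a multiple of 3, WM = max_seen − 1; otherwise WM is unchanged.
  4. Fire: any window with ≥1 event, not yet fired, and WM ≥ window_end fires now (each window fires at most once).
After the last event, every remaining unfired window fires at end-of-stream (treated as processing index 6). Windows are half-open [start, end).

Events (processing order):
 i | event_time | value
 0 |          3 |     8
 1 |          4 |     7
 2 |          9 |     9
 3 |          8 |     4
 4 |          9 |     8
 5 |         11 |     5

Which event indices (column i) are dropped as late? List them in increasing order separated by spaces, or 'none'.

i=0 t=3 v=8: → [0,4); WM=−∞
i=1 t=4 v=7: → [4,8); WM=−∞
i=2 t=9 v=9: → [8,12); WM=8; [0,4) fires=1 [4,8) fires=1
i=3 t=8 v=4: → [8,12); WM=8
i=4 t=9 v=8: → [8,12); WM=8
i=5 t=11 v=5: → [8,12); WM=10

none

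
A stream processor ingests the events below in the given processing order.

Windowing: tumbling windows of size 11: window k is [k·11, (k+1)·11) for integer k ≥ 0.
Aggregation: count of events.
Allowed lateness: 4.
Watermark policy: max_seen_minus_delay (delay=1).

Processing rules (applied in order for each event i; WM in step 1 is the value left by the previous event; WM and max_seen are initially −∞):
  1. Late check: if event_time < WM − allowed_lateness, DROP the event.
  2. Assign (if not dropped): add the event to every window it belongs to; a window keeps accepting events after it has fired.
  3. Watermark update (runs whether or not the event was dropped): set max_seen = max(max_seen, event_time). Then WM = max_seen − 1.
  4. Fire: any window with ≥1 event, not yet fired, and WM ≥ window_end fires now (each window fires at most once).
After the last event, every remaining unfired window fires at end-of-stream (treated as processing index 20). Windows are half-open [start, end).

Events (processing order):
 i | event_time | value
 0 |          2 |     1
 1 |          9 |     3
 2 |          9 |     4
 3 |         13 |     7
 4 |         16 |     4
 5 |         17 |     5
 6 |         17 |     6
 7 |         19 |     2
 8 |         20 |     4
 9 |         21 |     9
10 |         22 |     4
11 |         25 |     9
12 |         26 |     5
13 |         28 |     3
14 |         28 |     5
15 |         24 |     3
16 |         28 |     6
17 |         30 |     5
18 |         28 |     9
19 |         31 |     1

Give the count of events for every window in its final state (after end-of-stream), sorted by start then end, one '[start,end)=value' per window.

i=0 t=2 v=1: → [0,11); WM=1
i=1 t=9 v=3: → [0,11); WM=8
i=2 t=9 v=4: → [0,11); WM=8
i=3 t=13 v=7: → [11,22); WM=12; [0,11) fires=3
i=4 t=16 v=4: → [11,22); WM=15
i=5 t=17 v=5: → [11,22); WM=16
i=6 t=17 v=6: → [11,22); WM=16
i=7 t=19 v=2: → [11,22); WM=18
i=8 t=20 v=4: → [11,22); WM=19
i=9 t=21 v=9: → [11,22); WM=20
i=10 t=22 v=4: → [22,33); WM=21
i=11 t=25 v=9: → [22,33); WM=24; [11,22) fires=7
i=12 t=26 v=5: → [22,33); WM=25
i=13 t=28 v=3: → [22,33); WM=27
i=14 t=28 v=5: → [22,33); WM=27
i=15 t=24 v=3: → [22,33); WM=27
i=16 t=28 v=6: → [22,33); WM=27
i=17 t=30 v=5: → [22,33); WM=29
i=18 t=28 v=9: → [22,33); WM=29
i=19 t=31 v=1: → [22,33); WM=30

[0,11)=3 [11,22)=7 [22,33)=10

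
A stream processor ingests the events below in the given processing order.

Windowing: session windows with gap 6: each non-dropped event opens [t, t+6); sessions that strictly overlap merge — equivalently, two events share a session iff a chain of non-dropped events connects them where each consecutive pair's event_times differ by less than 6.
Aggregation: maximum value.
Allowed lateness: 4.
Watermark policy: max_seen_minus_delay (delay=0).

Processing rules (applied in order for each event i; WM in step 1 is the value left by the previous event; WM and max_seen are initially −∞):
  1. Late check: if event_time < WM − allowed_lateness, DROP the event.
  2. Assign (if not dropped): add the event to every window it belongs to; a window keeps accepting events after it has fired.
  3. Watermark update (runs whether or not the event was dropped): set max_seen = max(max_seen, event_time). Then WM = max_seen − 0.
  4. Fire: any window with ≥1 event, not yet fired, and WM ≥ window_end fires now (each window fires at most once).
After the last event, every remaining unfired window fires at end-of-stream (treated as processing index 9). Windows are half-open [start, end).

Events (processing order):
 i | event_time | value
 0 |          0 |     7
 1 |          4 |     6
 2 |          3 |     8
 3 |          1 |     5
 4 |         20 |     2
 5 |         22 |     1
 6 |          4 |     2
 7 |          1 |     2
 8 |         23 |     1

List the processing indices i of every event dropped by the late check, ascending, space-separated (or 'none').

6 7

i=0 t=0 v=7: → [0,6); WM=0
i=1 t=4 v=6: → [0,10); WM=4
i=2 t=3 v=8: → [0,10); WM=4
i=3 t=1 v=5: → [0,10); WM=4
i=4 t=20 v=2: → [20,26); WM=20
i=5 t=22 v=1: → [20,28); WM=22
i=6 t=4 v=2: DROP (t<22-4); WM=22
i=7 t=1 v=2: DROP (t<22-4); WM=22
i=8 t=23 v=1: → [20,29); WM=23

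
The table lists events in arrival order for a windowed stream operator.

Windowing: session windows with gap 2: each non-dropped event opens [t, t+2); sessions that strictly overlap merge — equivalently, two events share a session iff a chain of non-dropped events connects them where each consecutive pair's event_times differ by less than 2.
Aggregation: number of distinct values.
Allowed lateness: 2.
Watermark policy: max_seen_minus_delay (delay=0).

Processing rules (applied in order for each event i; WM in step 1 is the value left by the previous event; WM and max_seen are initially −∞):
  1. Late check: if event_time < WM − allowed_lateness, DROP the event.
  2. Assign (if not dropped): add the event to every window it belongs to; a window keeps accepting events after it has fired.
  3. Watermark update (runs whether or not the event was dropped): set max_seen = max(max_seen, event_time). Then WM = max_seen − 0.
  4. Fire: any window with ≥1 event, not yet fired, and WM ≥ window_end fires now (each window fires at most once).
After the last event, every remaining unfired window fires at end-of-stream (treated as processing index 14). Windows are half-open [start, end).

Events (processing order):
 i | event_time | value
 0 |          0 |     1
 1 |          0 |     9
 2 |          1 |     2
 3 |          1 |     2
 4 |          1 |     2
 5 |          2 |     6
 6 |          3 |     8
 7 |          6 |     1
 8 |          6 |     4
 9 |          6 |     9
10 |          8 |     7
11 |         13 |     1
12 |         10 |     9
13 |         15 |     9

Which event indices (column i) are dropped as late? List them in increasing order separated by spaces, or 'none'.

12

i=0 t=0 v=1: → [0,2); WM=0
i=1 t=0 v=9: → [0,2); WM=0
i=2 t=1 v=2: → [0,3); WM=1
i=3 t=1 v=2: → [0,3); WM=1
i=4 t=1 v=2: → [0,3); WM=1
i=5 t=2 v=6: → [0,4); WM=2
i=6 t=3 v=8: → [0,5); WM=3
i=7 t=6 v=1: → [6,8); WM=6
i=8 t=6 v=4: → [6,8); WM=6
i=9 t=6 v=9: → [6,8); WM=6
i=10 t=8 v=7: → [8,10); WM=8
i=11 t=13 v=1: → [13,15); WM=13
i=12 t=10 v=9: DROP (t<13-2); WM=13
i=13 t=15 v=9: → [15,17); WM=15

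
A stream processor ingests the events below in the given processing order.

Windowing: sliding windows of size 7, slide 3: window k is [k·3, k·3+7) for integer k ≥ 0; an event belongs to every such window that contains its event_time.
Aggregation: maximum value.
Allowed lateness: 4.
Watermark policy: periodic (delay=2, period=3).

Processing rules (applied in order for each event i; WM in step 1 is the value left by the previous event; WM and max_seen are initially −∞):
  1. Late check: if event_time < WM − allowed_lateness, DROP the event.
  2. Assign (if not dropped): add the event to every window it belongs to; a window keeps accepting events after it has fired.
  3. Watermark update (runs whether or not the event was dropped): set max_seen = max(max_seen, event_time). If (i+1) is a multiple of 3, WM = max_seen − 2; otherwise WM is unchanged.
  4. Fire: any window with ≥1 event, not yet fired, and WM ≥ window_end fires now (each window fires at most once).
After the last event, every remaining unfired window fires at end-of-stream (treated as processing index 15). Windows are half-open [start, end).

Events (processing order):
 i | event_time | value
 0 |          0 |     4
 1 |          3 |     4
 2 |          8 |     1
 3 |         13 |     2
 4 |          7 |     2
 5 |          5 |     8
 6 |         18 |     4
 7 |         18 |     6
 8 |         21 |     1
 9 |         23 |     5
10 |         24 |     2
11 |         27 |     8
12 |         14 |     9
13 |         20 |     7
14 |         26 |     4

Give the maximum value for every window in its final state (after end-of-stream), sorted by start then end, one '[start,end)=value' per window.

[0,7)=8 [3,10)=8 [6,13)=2 [9,16)=2 [12,19)=6 [15,22)=6 [18,25)=6 [21,28)=8 [24,31)=8 [27,34)=8

i=0 t=0 v=4: → [0,7); WM=−∞
i=1 t=3 v=4: → [3,10),[0,7); WM=−∞
i=2 t=8 v=1: → [6,13),[3,10); WM=6
i=3 t=13 v=2: → [12,19),[9,16); WM=6
i=4 t=7 v=2: → [6,13),[3,10); WM=6
i=5 t=5 v=8: → [3,10),[0,7); WM=11; [0,7) fires=8 [3,10) fires=8
i=6 t=18 v=4: → [18,25),[15,22),[12,19); WM=11
i=7 t=18 v=6: → [18,25),[15,22),[12,19); WM=11
i=8 t=21 v=1: → [21,28),[18,25),[15,22); WM=19; [6,13) fires=2 [9,16) fires=2 [12,19) fires=6
i=9 t=23 v=5: → [21,28),[18,25); WM=19
i=10 t=24 v=2: → [24,31),[21,28),[18,25); WM=19
i=11 t=27 v=8: → [27,34),[24,31),[21,28); WM=25; [15,22) fires=6 [18,25) fires=6
i=12 t=14 v=9: DROP (t<25-4); WM=25
i=13 t=20 v=7: DROP (t<25-4); WM=25
i=14 t=26 v=4: → [24,31),[21,28); WM=25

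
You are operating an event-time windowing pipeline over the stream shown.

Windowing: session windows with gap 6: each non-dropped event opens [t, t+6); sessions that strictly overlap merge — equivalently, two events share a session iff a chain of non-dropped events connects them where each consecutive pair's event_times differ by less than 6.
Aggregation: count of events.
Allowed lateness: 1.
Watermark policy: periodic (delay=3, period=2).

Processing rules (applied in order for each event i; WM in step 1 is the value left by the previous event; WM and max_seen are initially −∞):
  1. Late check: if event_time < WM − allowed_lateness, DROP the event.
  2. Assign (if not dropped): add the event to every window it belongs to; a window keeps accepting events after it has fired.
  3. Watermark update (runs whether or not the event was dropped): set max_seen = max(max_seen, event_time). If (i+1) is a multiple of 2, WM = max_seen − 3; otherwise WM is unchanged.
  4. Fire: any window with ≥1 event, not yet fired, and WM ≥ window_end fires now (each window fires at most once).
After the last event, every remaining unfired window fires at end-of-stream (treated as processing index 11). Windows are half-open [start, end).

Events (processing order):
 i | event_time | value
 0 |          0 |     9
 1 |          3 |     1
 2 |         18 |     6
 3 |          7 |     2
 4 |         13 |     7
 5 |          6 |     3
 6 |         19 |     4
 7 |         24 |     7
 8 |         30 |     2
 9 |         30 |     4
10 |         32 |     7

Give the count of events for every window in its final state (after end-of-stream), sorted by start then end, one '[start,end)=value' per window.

i=0 t=0 v=9: → [0,6); WM=−∞
i=1 t=3 v=1: → [0,9); WM=0
i=2 t=18 v=6: → [18,24); WM=0
i=3 t=7 v=2: → [0,13); WM=15
i=4 t=13 v=7: DROP (t<15-1); WM=15
i=5 t=6 v=3: DROP (t<15-1); WM=15
i=6 t=19 v=4: → [18,25); WM=15
i=7 t=24 v=7: → [18,30); WM=21
i=8 t=30 v=2: → [30,36); WM=21
i=9 t=30 v=4: → [30,36); WM=27
i=10 t=32 v=7: → [30,38); WM=27

[0,13)=3 [18,30)=3 [30,38)=3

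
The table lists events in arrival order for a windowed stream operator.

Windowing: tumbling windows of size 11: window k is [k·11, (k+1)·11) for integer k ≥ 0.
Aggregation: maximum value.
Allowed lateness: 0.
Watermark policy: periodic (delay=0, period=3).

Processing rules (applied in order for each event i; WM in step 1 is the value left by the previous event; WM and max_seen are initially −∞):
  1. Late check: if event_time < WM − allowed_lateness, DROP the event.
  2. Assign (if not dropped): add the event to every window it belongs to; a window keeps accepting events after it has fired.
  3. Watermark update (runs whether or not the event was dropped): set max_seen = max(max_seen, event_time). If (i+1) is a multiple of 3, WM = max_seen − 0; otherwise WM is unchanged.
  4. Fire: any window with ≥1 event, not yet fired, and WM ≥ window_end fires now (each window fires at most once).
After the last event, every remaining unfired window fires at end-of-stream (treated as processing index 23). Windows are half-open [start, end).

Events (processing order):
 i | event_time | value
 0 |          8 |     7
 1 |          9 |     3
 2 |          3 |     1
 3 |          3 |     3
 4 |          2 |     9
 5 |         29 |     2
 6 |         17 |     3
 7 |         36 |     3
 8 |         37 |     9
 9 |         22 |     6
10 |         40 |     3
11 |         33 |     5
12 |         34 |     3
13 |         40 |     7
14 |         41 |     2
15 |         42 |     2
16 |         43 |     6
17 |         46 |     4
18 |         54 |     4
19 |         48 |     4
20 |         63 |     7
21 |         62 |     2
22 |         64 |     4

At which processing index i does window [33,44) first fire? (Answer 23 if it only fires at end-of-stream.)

i=0 t=8 v=7: → [0,11); WM=−∞
i=1 t=9 v=3: → [0,11); WM=−∞
i=2 t=3 v=1: → [0,11); WM=9
i=3 t=3 v=3: DROP (t<9-0); WM=9
i=4 t=2 v=9: DROP (t<9-0); WM=9
i=5 t=29 v=2: → [22,33); WM=29; [0,11) fires=7
i=6 t=17 v=3: DROP (t<29-0); WM=29
i=7 t=36 v=3: → [33,44); WM=29
i=8 t=37 v=9: → [33,44); WM=37; [22,33) fires=2
i=9 t=22 v=6: DROP (t<37-0); WM=37
i=10 t=40 v=3: → [33,44); WM=37
i=11 t=33 v=5: DROP (t<37-0); WM=40
i=12 t=34 v=3: DROP (t<40-0); WM=40
i=13 t=40 v=7: → [33,44); WM=40
i=14 t=41 v=2: → [33,44); WM=41
i=15 t=42 v=2: → [33,44); WM=41
i=16 t=43 v=6: → [33,44); WM=41
i=17 t=46 v=4: → [44,55); WM=46; [33,44) fires=9
i=18 t=54 v=4: → [44,55); WM=46
i=19 t=48 v=4: → [44,55); WM=46
i=20 t=63 v=7: → [55,66); WM=63; [44,55) fires=4
i=21 t=62 v=2: DROP (t<63-0); WM=63
i=22 t=64 v=4: → [55,66); WM=63

17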